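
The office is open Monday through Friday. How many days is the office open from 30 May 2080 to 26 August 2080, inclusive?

30 May 2080 is a Thursday.
The range spans 89 days (inclusive of both endpoints).
89 = 7 × 12 + 5, so there are 12 full weeks plus 5 extra days.
Each full week contributes 5 weekdays (Mon–Fri): 12 × 5 = 60.
The 5 extra days are Thu, Fri, Sat, Sun, Mon — 3 of them qualify.
Total: 60 + 3 = 63.

63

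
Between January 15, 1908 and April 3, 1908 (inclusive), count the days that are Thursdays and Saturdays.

23

January 15, 1908 is a Wednesday.
The range spans 80 days (inclusive of both endpoints).
80 = 7 × 11 + 3, so there are 11 full weeks plus 3 extra days.
Each full week contributes 2 days from the set (Thu, Sat): 11 × 2 = 22.
The 3 extra days are Wednesday, Thursday, Friday — 1 of them qualifies.
Total: 22 + 1 = 23.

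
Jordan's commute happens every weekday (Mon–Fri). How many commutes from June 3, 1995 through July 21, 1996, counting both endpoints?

295

June 3, 1995 is a Saturday.
That's 415 days from start to end, counting both.
415 = 7 × 59 + 2, so there are 59 full weeks plus 2 extra days.
Each full week contributes 5 weekdays (Mon–Fri): 59 × 5 = 295.
The 2 extra days are Saturday, Sunday — none qualify.
Total: 295 + 0 = 295.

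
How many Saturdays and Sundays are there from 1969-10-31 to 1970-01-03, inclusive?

19

1969-10-31 is a Friday.
That's 65 days from start to end, counting both.
65 = 7 × 9 + 2, so there are 9 full weeks plus 2 extra days.
Each full week contributes 2 weekend days (Sat, Sun): 9 × 2 = 18.
The 2 extra days are Friday, Saturday — 1 of them qualifies.
Total: 18 + 1 = 19.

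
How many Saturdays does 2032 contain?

52

1 January 2032 is a Thursday.
That's 366 days from start to end, counting both.
366 = 7 × 52 + 2, so there are 52 full weeks plus 2 extra days.
Each full week contributes one Saturday: 52 so far.
The 2 extra days are Thursday, Friday — none qualify.
Total: 52 + 0 = 52.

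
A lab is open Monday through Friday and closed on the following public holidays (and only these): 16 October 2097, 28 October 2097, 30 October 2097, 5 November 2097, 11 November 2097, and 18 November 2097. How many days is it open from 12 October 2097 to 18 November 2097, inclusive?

20

12 October 2097 is a Saturday.
From 12 October 2097 to 18 November 2097 is 38 days inclusive.
38 = 7 × 5 + 3, so there are 5 full weeks plus 3 extra days.
Each full week contributes 5 weekdays (Mon–Fri): 5 × 5 = 25.
The 3 extra days are Sat, Sun, Mon — 1 of them qualifies.
Total: 25 + 1 = 26.
Holidays: 16 October 2097 (Wed); 28 October 2097 (Mon); 30 October 2097 (Wed); 5 November 2097 (Tue); 11 November 2097 (Mon); 18 November 2097 (Mon).
All 6 holidays fall on weekdays, so subtract 6.
Business days: 26 − 6 = 20.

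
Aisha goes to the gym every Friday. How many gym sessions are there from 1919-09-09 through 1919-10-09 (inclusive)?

4 Fridays

1919-09-09 is a Tuesday.
From 1919-09-09 to 1919-10-09 is 31 days inclusive.
31 = 7 × 4 + 3, so there are 4 full weeks plus 3 extra days.
Each full week contributes one Friday: 4 so far.
The 3 extra days are Tue, Wed, Thu — none qualify.
Total: 4 + 0 = 4.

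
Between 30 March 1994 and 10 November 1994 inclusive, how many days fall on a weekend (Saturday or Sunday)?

64

30 March 1994 is a Wednesday.
The range spans 226 days (inclusive of both endpoints).
226 = 7 × 32 + 2, so there are 32 full weeks plus 2 extra days.
Each full week contributes 2 weekend days (Sat, Sun): 32 × 2 = 64.
The 2 extra days are Wed, Thu — none qualify.
Total: 64 + 0 = 64.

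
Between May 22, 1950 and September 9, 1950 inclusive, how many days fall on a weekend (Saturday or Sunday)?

31

May 22, 1950 is a Monday.
That's 111 days from start to end, counting both.
111 = 7 × 15 + 6, so there are 15 full weeks plus 6 extra days.
Each full week contributes 2 weekend days (Sat, Sun): 15 × 2 = 30.
The 6 extra days are Mon, Tue, Wed, Thu, Fri, Sat — 1 of them qualifies.
Total: 30 + 1 = 31.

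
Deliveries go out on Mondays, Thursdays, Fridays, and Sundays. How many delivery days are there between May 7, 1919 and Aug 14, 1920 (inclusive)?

May 7, 1919 is a Wednesday.
The range spans 466 days (inclusive of both endpoints).
466 = 7 × 66 + 4, so there are 66 full weeks plus 4 extra days.
Each full week contributes 4 days from the set (Mon, Thu, Fri, Sun): 66 × 4 = 264.
The 4 extra days are Wed, Thu, Fri, Sat — 2 of them qualify.
Total: 264 + 2 = 266.

266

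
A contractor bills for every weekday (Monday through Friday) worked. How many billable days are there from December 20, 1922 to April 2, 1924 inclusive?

336

December 20, 1922 is a Wednesday.
The range spans 470 days (inclusive of both endpoints).
470 = 7 × 67 + 1, so there are 67 full weeks plus 1 extra day.
Each full week contributes 5 weekdays (Mon–Fri): 67 × 5 = 335.
The 1 extra day is Wed — 1 of them qualifies.
Total: 335 + 1 = 336.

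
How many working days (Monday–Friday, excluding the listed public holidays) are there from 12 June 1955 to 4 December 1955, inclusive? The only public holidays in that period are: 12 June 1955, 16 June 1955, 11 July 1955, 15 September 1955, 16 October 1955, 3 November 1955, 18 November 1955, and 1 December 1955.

12 June 1955 is a Sunday.
The range spans 176 days (inclusive of both endpoints).
176 = 7 × 25 + 1, so there are 25 full weeks plus 1 extra day.
Each full week contributes 5 weekdays (Mon–Fri): 25 × 5 = 125.
The 1 extra day is Sun — none qualify.
Total: 125 + 0 = 125.
Holidays: 12 June 1955 (Sun); 16 June 1955 (Thu); 11 July 1955 (Mon); 15 September 1955 (Thu); 16 October 1955 (Sun); 3 November 1955 (Thu); 18 November 1955 (Fri); 1 December 1955 (Thu).
6 of the 8 holidays fall on weekdays; the rest are weekends and were already excluded.
Business days: 125 − 6 = 119.

119 working days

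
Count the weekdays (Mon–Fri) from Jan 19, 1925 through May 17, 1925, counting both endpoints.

85 weekdays

Jan 19, 1925 is a Monday.
From Jan 19, 1925 to May 17, 1925 is 119 days inclusive.
119 = 7 × 17, so the span is exactly 17 full weeks.
Each full week contributes 5 weekdays (Mon–Fri): 17 × 5 = 85.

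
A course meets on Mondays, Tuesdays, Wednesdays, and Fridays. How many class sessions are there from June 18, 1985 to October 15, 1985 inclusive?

69

June 18, 1985 is a Tuesday.
That's 120 days from start to end, counting both.
120 = 7 × 17 + 1, so there are 17 full weeks plus 1 extra day.
Each full week contributes 4 days from the set (Mon, Tue, Wed, Fri): 17 × 4 = 68.
The 1 extra day is Tue — 1 of them qualifies.
Total: 68 + 1 = 69.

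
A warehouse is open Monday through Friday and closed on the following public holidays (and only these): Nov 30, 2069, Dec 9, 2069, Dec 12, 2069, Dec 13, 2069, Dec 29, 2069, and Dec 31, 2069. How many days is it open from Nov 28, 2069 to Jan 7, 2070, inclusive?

Nov 28, 2069 is a Thursday.
From Nov 28, 2069 to Jan 7, 2070 is 41 days inclusive.
41 = 7 × 5 + 6, so there are 5 full weeks plus 6 extra days.
Each full week contributes 5 weekdays (Mon–Fri): 5 × 5 = 25.
The 6 extra days are Thu, Fri, Sat, Sun, Mon, Tue — 4 of them qualify.
Total: 25 + 4 = 29.
Holidays: Nov 30, 2069 (Sat); Dec 9, 2069 (Mon); Dec 12, 2069 (Thu); Dec 13, 2069 (Fri); Dec 29, 2069 (Sun); Dec 31, 2069 (Tue).
4 of the 6 holidays fall on weekdays; the rest are weekends and were already excluded.
Business days: 29 − 4 = 25.

25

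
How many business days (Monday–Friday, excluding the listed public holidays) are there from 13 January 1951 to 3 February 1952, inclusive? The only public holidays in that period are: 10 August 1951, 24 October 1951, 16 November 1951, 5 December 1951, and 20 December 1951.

13 January 1951 is a Saturday.
That's 387 days from start to end, counting both.
387 = 7 × 55 + 2, so there are 55 full weeks plus 2 extra days.
Each full week contributes 5 weekdays (Mon–Fri): 55 × 5 = 275.
The 2 extra days are Saturday, Sunday — none qualify.
Total: 275 + 0 = 275.
Holidays: 10 August 1951 (Fri); 24 October 1951 (Wed); 16 November 1951 (Fri); 5 December 1951 (Wed); 20 December 1951 (Thu).
All 5 holidays fall on weekdays, so subtract 5.
Business days: 275 − 5 = 270.

270 business days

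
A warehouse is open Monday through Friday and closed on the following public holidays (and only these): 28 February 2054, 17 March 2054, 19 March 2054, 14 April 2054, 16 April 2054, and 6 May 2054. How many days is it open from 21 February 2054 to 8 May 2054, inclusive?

21 February 2054 is a Saturday.
That's 77 days from start to end, counting both.
77 = 7 × 11, so the span is exactly 11 full weeks.
Each full week contributes 5 weekdays (Mon–Fri): 11 × 5 = 55.
Total: 55.
Holidays: 28 February 2054 (Sat); 17 March 2054 (Tue); 19 March 2054 (Thu); 14 April 2054 (Tue); 16 April 2054 (Thu); 6 May 2054 (Wed).
5 of the 6 holidays fall on weekdays; the rest are weekends and were already excluded.
Business days: 55 − 5 = 50.

50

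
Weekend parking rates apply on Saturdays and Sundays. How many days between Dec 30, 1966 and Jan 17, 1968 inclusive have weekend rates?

110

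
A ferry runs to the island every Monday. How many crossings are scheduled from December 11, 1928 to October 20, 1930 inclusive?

December 11, 1928 is a Tuesday.
From December 11, 1928 to October 20, 1930 is 679 days inclusive.
679 = 7 × 97, so the span is exactly 97 full weeks.
Each full week contributes one Monday: 97 so far.

97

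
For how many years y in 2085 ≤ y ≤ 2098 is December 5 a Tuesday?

1

Day of week of December 5 in each year:
2085: Wed, 2086: Thu, 2087: Fri, 2088: Sun, 2089: Mon, 2090: Tue ✓, 2091: Wed, 2092: Fri, 2093: Sat, 2094: Sun, 2095: Mon, 2096: Wed, 2097: Thu, 2098: Fri
Tuesdays: 2090.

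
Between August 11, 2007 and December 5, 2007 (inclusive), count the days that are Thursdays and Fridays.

August 11, 2007 is a Saturday.
From August 11, 2007 to December 5, 2007 is 117 days inclusive.
117 = 7 × 16 + 5, so there are 16 full weeks plus 5 extra days.
Each full week contributes 2 days from the set (Thu, Fri): 16 × 2 = 32.
The 5 extra days are Saturday, Sunday, Monday, Tuesday, Wednesday — none qualify.
Total: 32 + 0 = 32.

32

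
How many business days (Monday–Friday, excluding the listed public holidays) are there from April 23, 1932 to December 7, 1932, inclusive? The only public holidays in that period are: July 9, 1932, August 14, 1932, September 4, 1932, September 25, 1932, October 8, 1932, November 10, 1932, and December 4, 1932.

April 23, 1932 is a Saturday.
The range spans 229 days (inclusive of both endpoints).
229 = 7 × 32 + 5, so there are 32 full weeks plus 5 extra days.
Each full week contributes 5 weekdays (Mon–Fri): 32 × 5 = 160.
The 5 extra days are Saturday, Sunday, Monday, Tuesday, Wednesday — 3 of them qualify.
Total: 160 + 3 = 163.
Holidays: July 9, 1932 (Sat); August 14, 1932 (Sun); September 4, 1932 (Sun); September 25, 1932 (Sun); October 8, 1932 (Sat); November 10, 1932 (Thu); December 4, 1932 (Sun).
1 of the 7 holidays fall on weekdays; the rest are weekends and were already excluded.
Business days: 163 − 1 = 162.

162 business days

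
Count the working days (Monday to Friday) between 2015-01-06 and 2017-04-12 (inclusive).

592

2015-01-06 is a Tuesday.
The range spans 828 days (inclusive of both endpoints).
828 = 7 × 118 + 2, so there are 118 full weeks plus 2 extra days.
Each full week contributes 5 weekdays (Mon–Fri): 118 × 5 = 590.
The 2 extra days are Tuesday, Wednesday — 2 of them qualify.
Total: 590 + 2 = 592.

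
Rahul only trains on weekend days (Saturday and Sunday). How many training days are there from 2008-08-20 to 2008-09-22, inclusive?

2008-08-20 is a Wednesday.
From 2008-08-20 to 2008-09-22 is 34 days inclusive.
34 = 7 × 4 + 6, so there are 4 full weeks plus 6 extra days.
Each full week contributes 2 weekend days (Sat, Sun): 4 × 2 = 8.
The 6 extra days are Wed, Thu, Fri, Sat, Sun, Mon — 2 of them qualify.
Total: 8 + 2 = 10.

10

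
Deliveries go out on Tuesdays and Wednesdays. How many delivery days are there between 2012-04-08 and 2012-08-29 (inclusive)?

2012-04-08 is a Sunday.
The range spans 144 days (inclusive of both endpoints).
144 = 7 × 20 + 4, so there are 20 full weeks plus 4 extra days.
Each full week contributes 2 days from the set (Tue, Wed): 20 × 2 = 40.
The 4 extra days are Sun, Mon, Tue, Wed — 2 of them qualify.
Total: 40 + 2 = 42.

42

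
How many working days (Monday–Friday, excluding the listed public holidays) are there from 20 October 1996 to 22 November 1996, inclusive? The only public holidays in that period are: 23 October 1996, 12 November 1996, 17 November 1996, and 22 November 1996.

22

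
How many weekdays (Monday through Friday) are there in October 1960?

21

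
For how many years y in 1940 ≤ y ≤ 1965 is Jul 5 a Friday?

Day of week of July 5 in each year:
1940: Fri ✓, 1941: Sat, 1942: Sun, 1943: Mon, 1944: Wed, 1945: Thu, 1946: Fri ✓, 1947: Sat, 1948: Mon, 1949: Tue, 1950: Wed, 1951: Thu, 1952: Sat, 1953: Sun, 1954: Mon, 1955: Tue, 1956: Thu, 1957: Fri ✓, 1958: Sat, 1959: Sun, 1960: Tue, 1961: Wed, 1962: Thu, 1963: Fri ✓, 1964: Sun, 1965: Mon
Fridays: 1940, 1946, 1957, 1963.

4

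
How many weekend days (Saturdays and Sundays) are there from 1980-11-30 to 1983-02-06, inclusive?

1980-11-30 is a Sunday.
That's 799 days from start to end, counting both.
799 = 7 × 114 + 1, so there are 114 full weeks plus 1 extra day.
Each full week contributes 2 weekend days (Sat, Sun): 114 × 2 = 228.
The 1 extra day is Sunday — 1 of them qualifies.
Total: 228 + 1 = 229.

229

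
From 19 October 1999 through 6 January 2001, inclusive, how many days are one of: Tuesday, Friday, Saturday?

192

19 October 1999 is a Tuesday.
From 19 October 1999 to 6 January 2001 is 446 days inclusive.
446 = 7 × 63 + 5, so there are 63 full weeks plus 5 extra days.
Each full week contributes 3 days from the set (Tue, Fri, Sat): 63 × 3 = 189.
The 5 extra days are Tuesday, Wednesday, Thursday, Friday, Saturday — 3 of them qualify.
Total: 189 + 3 = 192.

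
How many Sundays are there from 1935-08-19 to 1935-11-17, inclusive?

1935-08-19 is a Monday.
That's 91 days from start to end, counting both.
91 = 7 × 13, so the span is exactly 13 full weeks.
Each full week contributes one Sunday: 13 so far.
Total: 13.

13 Sundays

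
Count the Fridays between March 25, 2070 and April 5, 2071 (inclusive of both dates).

March 25, 2070 is a Tuesday.
That's 377 days from start to end, counting both.
377 = 7 × 53 + 6, so there are 53 full weeks plus 6 extra days.
Each full week contributes one Friday: 53 so far.
The 6 extra days are Tuesday, Wednesday, Thursday, Friday, Saturday, Sunday — 1 of them qualifies.
Total: 53 + 1 = 54.

54 Fridays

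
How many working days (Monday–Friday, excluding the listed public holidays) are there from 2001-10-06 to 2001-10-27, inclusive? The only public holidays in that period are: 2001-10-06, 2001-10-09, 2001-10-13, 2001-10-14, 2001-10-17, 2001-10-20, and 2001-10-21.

13

2001-10-06 is a Saturday.
From 2001-10-06 to 2001-10-27 is 22 days inclusive.
22 = 7 × 3 + 1, so there are 3 full weeks plus 1 extra day.
Each full week contributes 5 weekdays (Mon–Fri): 3 × 5 = 15.
The 1 extra day is Sat — none qualify.
Total: 15 + 0 = 15.
Holidays: 2001-10-06 (Sat); 2001-10-09 (Tue); 2001-10-13 (Sat); 2001-10-14 (Sun); 2001-10-17 (Wed); 2001-10-20 (Sat); 2001-10-21 (Sun).
2 of the 7 holidays fall on weekdays; the rest are weekends and were already excluded.
Business days: 15 − 2 = 13.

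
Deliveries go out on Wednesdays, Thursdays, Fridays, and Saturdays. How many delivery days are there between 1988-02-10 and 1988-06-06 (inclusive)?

1988-02-10 is a Wednesday.
That's 118 days from start to end, counting both.
118 = 7 × 16 + 6, so there are 16 full weeks plus 6 extra days.
Each full week contributes 4 days from the set (Wed, Thu, Fri, Sat): 16 × 4 = 64.
The 6 extra days are Wed, Thu, Fri, Sat, Sun, Mon — 4 of them qualify.
Total: 64 + 4 = 68.

68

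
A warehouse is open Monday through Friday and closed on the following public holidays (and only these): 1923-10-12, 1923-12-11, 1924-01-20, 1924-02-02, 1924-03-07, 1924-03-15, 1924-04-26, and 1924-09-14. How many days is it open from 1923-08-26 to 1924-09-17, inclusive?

275 business days

1923-08-26 is a Sunday.
That's 389 days from start to end, counting both.
389 = 7 × 55 + 4, so there are 55 full weeks plus 4 extra days.
Each full week contributes 5 weekdays (Mon–Fri): 55 × 5 = 275.
The 4 extra days are Sun, Mon, Tue, Wed — 3 of them qualify.
Total: 275 + 3 = 278.
Holidays: 1923-10-12 (Fri); 1923-12-11 (Tue); 1924-01-20 (Sun); 1924-02-02 (Sat); 1924-03-07 (Fri); 1924-03-15 (Sat); 1924-04-26 (Sat); 1924-09-14 (Sun).
3 of the 8 holidays fall on weekdays; the rest are weekends and were already excluded.
Business days: 278 − 3 = 275.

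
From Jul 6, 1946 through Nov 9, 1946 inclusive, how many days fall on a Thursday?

Jul 6, 1946 is a Saturday.
From Jul 6, 1946 to Nov 9, 1946 is 127 days inclusive.
127 = 7 × 18 + 1, so there are 18 full weeks plus 1 extra day.
Each full week contributes one Thursday: 18 so far.
The 1 extra day is Sat — none qualify.
Total: 18 + 0 = 18.

18 Thursdays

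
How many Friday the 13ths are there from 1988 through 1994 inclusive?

11

Friday-the-13ths by year:
1988: May
1989: Jan, Oct
1990: Apr, Jul
1991: Sep, Dec
1992: Mar, Nov
1993: Aug
1994: May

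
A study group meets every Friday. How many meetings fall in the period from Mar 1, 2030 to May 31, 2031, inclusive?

Mar 1, 2030 is a Friday.
The range spans 457 days (inclusive of both endpoints).
457 = 7 × 65 + 2, so there are 65 full weeks plus 2 extra days.
Each full week contributes one Friday: 65 so far.
The 2 extra days are Friday, Saturday — 1 of them qualifies.
Total: 65 + 1 = 66.

66 Fridays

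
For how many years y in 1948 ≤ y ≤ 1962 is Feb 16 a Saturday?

Day of week of February 16 in each year:
1948: Mon, 1949: Wed, 1950: Thu, 1951: Fri, 1952: Sat ✓, 1953: Mon, 1954: Tue, 1955: Wed, 1956: Thu, 1957: Sat ✓, 1958: Sun, 1959: Mon, 1960: Tue, 1961: Thu, 1962: Fri
Saturdays: 1952, 1957.

2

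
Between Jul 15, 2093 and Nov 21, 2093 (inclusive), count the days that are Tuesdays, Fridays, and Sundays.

Jul 15, 2093 is a Wednesday.
From Jul 15, 2093 to Nov 21, 2093 is 130 days inclusive.
130 = 7 × 18 + 4, so there are 18 full weeks plus 4 extra days.
Each full week contributes 3 days from the set (Tue, Fri, Sun): 18 × 3 = 54.
The 4 extra days are Wed, Thu, Fri, Sat — 1 of them qualifies.
Total: 54 + 1 = 55.

55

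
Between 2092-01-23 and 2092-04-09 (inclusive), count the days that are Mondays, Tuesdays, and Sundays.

33

2092-01-23 is a Wednesday.
That's 78 days from start to end, counting both.
78 = 7 × 11 + 1, so there are 11 full weeks plus 1 extra day.
Each full week contributes 3 days from the set (Mon, Tue, Sun): 11 × 3 = 33.
The 1 extra day is Wed — none qualify.
Total: 33 + 0 = 33.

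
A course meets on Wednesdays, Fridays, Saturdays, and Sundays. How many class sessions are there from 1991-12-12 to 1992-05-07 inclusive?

1991-12-12 is a Thursday.
The range spans 148 days (inclusive of both endpoints).
148 = 7 × 21 + 1, so there are 21 full weeks plus 1 extra day.
Each full week contributes 4 days from the set (Wed, Fri, Sat, Sun): 21 × 4 = 84.
The 1 extra day is Thursday — none qualify.
Total: 84 + 0 = 84.

84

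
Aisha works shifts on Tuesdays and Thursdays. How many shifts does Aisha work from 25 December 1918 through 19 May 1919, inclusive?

41

25 December 1918 is a Wednesday.
That's 146 days from start to end, counting both.
146 = 7 × 20 + 6, so there are 20 full weeks plus 6 extra days.
Each full week contributes 2 days from the set (Tue, Thu): 20 × 2 = 40.
The 6 extra days are Wednesday, Thursday, Friday, Saturday, Sunday, Monday — 1 of them qualifies.
Total: 40 + 1 = 41.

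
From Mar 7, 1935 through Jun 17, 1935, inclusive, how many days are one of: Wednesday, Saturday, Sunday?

44

Mar 7, 1935 is a Thursday.
That's 103 days from start to end, counting both.
103 = 7 × 14 + 5, so there are 14 full weeks plus 5 extra days.
Each full week contributes 3 days from the set (Wed, Sat, Sun): 14 × 3 = 42.
The 5 extra days are Thu, Fri, Sat, Sun, Mon — 2 of them qualify.
Total: 42 + 2 = 44.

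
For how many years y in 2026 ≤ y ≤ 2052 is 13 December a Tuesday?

Day of week of December 13 in each year:
2026: Sun, 2027: Mon, 2028: Wed, 2029: Thu, 2030: Fri, 2031: Sat, 2032: Mon, 2033: Tue ✓, 2034: Wed, 2035: Thu, 2036: Sat, 2037: Sun, 2038: Mon, 2039: Tue ✓, 2040: Thu, 2041: Fri, 2042: Sat, 2043: Sun, 2044: Tue ✓, 2045: Wed, 2046: Thu, 2047: Fri, 2048: Sun, 2049: Mon, 2050: Tue ✓, 2051: Wed, 2052: Fri
Tuesdays: 2033, 2039, 2044, 2050.

4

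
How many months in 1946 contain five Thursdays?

4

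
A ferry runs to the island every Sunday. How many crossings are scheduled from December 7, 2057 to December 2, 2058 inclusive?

52 Sundays

December 7, 2057 is a Friday.
From December 7, 2057 to December 2, 2058 is 361 days inclusive.
361 = 7 × 51 + 4, so there are 51 full weeks plus 4 extra days.
Each full week contributes one Sunday: 51 so far.
The 4 extra days are Friday, Saturday, Sunday, Monday — 1 of them qualifies.
Total: 51 + 1 = 52.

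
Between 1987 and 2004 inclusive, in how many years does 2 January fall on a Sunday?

Day of week of January 2 in each year:
1987: Fri, 1988: Sat, 1989: Mon, 1990: Tue, 1991: Wed, 1992: Thu, 1993: Sat, 1994: Sun ✓, 1995: Mon, 1996: Tue, 1997: Thu, 1998: Fri, 1999: Sat, 2000: Sun ✓, 2001: Tue, 2002: Wed, 2003: Thu, 2004: Fri
Sundays: 1994, 2000.

2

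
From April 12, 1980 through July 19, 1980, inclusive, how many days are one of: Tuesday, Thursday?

28

April 12, 1980 is a Saturday.
The range spans 99 days (inclusive of both endpoints).
99 = 7 × 14 + 1, so there are 14 full weeks plus 1 extra day.
Each full week contributes 2 days from the set (Tue, Thu): 14 × 2 = 28.
The 1 extra day is Sat — none qualify.
Total: 28 + 0 = 28.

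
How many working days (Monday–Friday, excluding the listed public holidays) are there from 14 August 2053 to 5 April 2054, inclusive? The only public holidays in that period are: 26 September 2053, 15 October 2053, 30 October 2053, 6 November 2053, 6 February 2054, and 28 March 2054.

14 August 2053 is a Thursday.
The range spans 235 days (inclusive of both endpoints).
235 = 7 × 33 + 4, so there are 33 full weeks plus 4 extra days.
Each full week contributes 5 weekdays (Mon–Fri): 33 × 5 = 165.
The 4 extra days are Thursday, Friday, Saturday, Sunday — 2 of them qualify.
Total: 165 + 2 = 167.
Holidays: 26 September 2053 (Fri); 15 October 2053 (Wed); 30 October 2053 (Thu); 6 November 2053 (Thu); 6 February 2054 (Fri); 28 March 2054 (Sat).
5 of the 6 holidays fall on weekdays; the rest are weekends and were already excluded.
Business days: 167 − 5 = 162.

162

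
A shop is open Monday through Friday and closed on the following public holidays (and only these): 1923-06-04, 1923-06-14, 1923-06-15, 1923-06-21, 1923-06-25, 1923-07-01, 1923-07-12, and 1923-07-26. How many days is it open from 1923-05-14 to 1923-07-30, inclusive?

49

1923-05-14 is a Monday.
That's 78 days from start to end, counting both.
78 = 7 × 11 + 1, so there are 11 full weeks plus 1 extra day.
Each full week contributes 5 weekdays (Mon–Fri): 11 × 5 = 55.
The 1 extra day is Mon — 1 of them qualifies.
Total: 55 + 1 = 56.
Holidays: 1923-06-04 (Mon); 1923-06-14 (Thu); 1923-06-15 (Fri); 1923-06-21 (Thu); 1923-06-25 (Mon); 1923-07-01 (Sun); 1923-07-12 (Thu); 1923-07-26 (Thu).
7 of the 8 holidays fall on weekdays; the rest are weekends and were already excluded.
Business days: 56 − 7 = 49.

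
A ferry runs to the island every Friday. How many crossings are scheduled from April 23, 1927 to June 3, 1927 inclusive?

April 23, 1927 is a Saturday.
The range spans 42 days (inclusive of both endpoints).
42 = 7 × 6, so the span is exactly 6 full weeks.
Each full week contributes one Friday: 6 so far.

6 Fridays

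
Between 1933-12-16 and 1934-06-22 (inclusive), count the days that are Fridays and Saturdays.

1933-12-16 is a Saturday.
From 1933-12-16 to 1934-06-22 is 189 days inclusive.
189 = 7 × 27, so the span is exactly 27 full weeks.
Each full week contributes 2 days from the set (Fri, Sat): 27 × 2 = 54.

54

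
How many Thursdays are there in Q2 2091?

1 April 2091 is a Sunday.
That's 91 days from start to end, counting both.
91 = 7 × 13, so the span is exactly 13 full weeks.
Each full week contributes one Thursday: 13 so far.

13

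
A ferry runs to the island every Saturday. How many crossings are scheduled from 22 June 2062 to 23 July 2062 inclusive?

5

22 June 2062 is a Thursday.
That's 32 days from start to end, counting both.
32 = 7 × 4 + 4, so there are 4 full weeks plus 4 extra days.
Each full week contributes one Saturday: 4 so far.
The 4 extra days are Thu, Fri, Sat, Sun — 1 of them qualifies.
Total: 4 + 1 = 5.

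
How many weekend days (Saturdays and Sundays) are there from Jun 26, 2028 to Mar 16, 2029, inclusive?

Jun 26, 2028 is a Monday.
From Jun 26, 2028 to Mar 16, 2029 is 264 days inclusive.
264 = 7 × 37 + 5, so there are 37 full weeks plus 5 extra days.
Each full week contributes 2 weekend days (Sat, Sun): 37 × 2 = 74.
The 5 extra days are Monday, Tuesday, Wednesday, Thursday, Friday — none qualify.
Total: 74 + 0 = 74.

74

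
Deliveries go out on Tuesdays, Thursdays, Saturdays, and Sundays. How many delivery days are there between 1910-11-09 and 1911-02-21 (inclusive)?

1910-11-09 is a Wednesday.
That's 105 days from start to end, counting both.
105 = 7 × 15, so the span is exactly 15 full weeks.
Each full week contributes 4 days from the set (Tue, Thu, Sat, Sun): 15 × 4 = 60.
Total: 60.

60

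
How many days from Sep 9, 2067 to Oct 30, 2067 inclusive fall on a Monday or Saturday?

15

Sep 9, 2067 is a Friday.
From Sep 9, 2067 to Oct 30, 2067 is 52 days inclusive.
52 = 7 × 7 + 3, so there are 7 full weeks plus 3 extra days.
Each full week contributes 2 days from the set (Mon, Sat): 7 × 2 = 14.
The 3 extra days are Friday, Saturday, Sunday — 1 of them qualifies.
Total: 14 + 1 = 15.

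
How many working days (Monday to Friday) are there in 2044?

261 weekdays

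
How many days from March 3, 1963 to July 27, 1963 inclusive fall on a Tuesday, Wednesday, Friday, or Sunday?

March 3, 1963 is a Sunday.
That's 147 days from start to end, counting both.
147 = 7 × 21, so the span is exactly 21 full weeks.
Each full week contributes 4 days from the set (Tue, Wed, Fri, Sun): 21 × 4 = 84.

84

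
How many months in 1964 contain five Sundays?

A month has five Sundays exactly when Sunday falls within its first (length − 28) days.
Jan: 31 days, starts Wed → 5 of Wed, Thu, Fri
Feb: 29 days, starts Sat → 5 of Sat
Mar: 31 days, starts Sun → 5 of Sun, Mon, Tue ✓
Apr: 30 days, starts Wed → 5 of Wed, Thu
May: 31 days, starts Fri → 5 of Fri, Sat, Sun ✓
Jun: 30 days, starts Mon → 5 of Mon, Tue
Jul: 31 days, starts Wed → 5 of Wed, Thu, Fri
Aug: 31 days, starts Sat → 5 of Sat, Sun, Mon ✓
Sep: 30 days, starts Tue → 5 of Tue, Wed
Oct: 31 days, starts Thu → 5 of Thu, Fri, Sat
Nov: 30 days, starts Sun → 5 of Sun, Mon ✓
Dec: 31 days, starts Tue → 5 of Tue, Wed, Thu
Months with five Sundays: Mar, May, Aug, Nov.

4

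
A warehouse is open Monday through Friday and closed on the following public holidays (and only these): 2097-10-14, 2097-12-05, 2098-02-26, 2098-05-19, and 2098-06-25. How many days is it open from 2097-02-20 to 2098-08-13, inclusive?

2097-02-20 is a Wednesday.
From 2097-02-20 to 2098-08-13 is 540 days inclusive.
540 = 7 × 77 + 1, so there are 77 full weeks plus 1 extra day.
Each full week contributes 5 weekdays (Mon–Fri): 77 × 5 = 385.
The 1 extra day is Wed — 1 of them qualifies.
Total: 385 + 1 = 386.
Holidays: 2097-10-14 (Mon); 2097-12-05 (Thu); 2098-02-26 (Wed); 2098-05-19 (Mon); 2098-06-25 (Wed).
All 5 holidays fall on weekdays, so subtract 5.
Business days: 386 − 5 = 381.

381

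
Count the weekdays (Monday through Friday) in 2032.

2032-01-01 is a Thursday.
The range spans 366 days (inclusive of both endpoints).
366 = 7 × 52 + 2, so there are 52 full weeks plus 2 extra days.
Each full week contributes 5 weekdays (Mon–Fri): 52 × 5 = 260.
The 2 extra days are Thursday, Friday — 2 of them qualify.
Total: 260 + 2 = 262.

262 weekdays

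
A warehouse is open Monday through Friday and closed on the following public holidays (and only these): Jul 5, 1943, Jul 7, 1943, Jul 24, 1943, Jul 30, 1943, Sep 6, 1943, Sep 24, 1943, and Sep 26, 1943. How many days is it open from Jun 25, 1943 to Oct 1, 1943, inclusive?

66

Jun 25, 1943 is a Friday.
From Jun 25, 1943 to Oct 1, 1943 is 99 days inclusive.
99 = 7 × 14 + 1, so there are 14 full weeks plus 1 extra day.
Each full week contributes 5 weekdays (Mon–Fri): 14 × 5 = 70.
The 1 extra day is Friday — 1 of them qualifies.
Total: 70 + 1 = 71.
Holidays: Jul 5, 1943 (Mon); Jul 7, 1943 (Wed); Jul 24, 1943 (Sat); Jul 30, 1943 (Fri); Sep 6, 1943 (Mon); Sep 24, 1943 (Fri); Sep 26, 1943 (Sun).
5 of the 7 holidays fall on weekdays; the rest are weekends and were already excluded.
Business days: 71 − 5 = 66.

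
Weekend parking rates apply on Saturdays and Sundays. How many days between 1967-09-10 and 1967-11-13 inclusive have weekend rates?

19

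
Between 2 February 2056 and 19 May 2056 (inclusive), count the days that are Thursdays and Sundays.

31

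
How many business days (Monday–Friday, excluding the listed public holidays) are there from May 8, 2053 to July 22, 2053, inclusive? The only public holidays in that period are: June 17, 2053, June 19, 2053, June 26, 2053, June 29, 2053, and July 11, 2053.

50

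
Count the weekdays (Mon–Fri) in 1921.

260 weekdays

1 January 1921 is a Saturday.
That's 365 days from start to end, counting both.
365 = 7 × 52 + 1, so there are 52 full weeks plus 1 extra day.
Each full week contributes 5 weekdays (Mon–Fri): 52 × 5 = 260.
The 1 extra day is Sat — none qualify.
Total: 260 + 0 = 260.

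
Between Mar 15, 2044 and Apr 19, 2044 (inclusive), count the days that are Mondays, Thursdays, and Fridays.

Mar 15, 2044 is a Tuesday.
The range spans 36 days (inclusive of both endpoints).
36 = 7 × 5 + 1, so there are 5 full weeks plus 1 extra day.
Each full week contributes 3 days from the set (Mon, Thu, Fri): 5 × 3 = 15.
The 1 extra day is Tue — none qualify.
Total: 15 + 0 = 15.

15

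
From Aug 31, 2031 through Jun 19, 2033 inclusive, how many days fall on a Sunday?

95

Aug 31, 2031 is a Sunday.
That's 659 days from start to end, counting both.
659 = 7 × 94 + 1, so there are 94 full weeks plus 1 extra day.
Each full week contributes one Sunday: 94 so far.
The 1 extra day is Sun — 1 of them qualifies.
Total: 94 + 1 = 95.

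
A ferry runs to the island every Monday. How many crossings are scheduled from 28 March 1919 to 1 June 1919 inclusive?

28 March 1919 is a Friday.
That's 66 days from start to end, counting both.
66 = 7 × 9 + 3, so there are 9 full weeks plus 3 extra days.
Each full week contributes one Monday: 9 so far.
The 3 extra days are Friday, Saturday, Sunday — none qualify.
Total: 9 + 0 = 9.

9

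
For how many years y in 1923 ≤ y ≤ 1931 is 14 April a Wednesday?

Day of week of April 14 in each year:
1923: Sat, 1924: Mon, 1925: Tue, 1926: Wed ✓, 1927: Thu, 1928: Sat, 1929: Sun, 1930: Mon, 1931: Tue
Wednesdays: 1926.

1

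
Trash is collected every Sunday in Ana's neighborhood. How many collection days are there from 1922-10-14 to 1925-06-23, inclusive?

1922-10-14 is a Saturday.
From 1922-10-14 to 1925-06-23 is 984 days inclusive.
984 = 7 × 140 + 4, so there are 140 full weeks plus 4 extra days.
Each full week contributes one Sunday: 140 so far.
The 4 extra days are Sat, Sun, Mon, Tue — 1 of them qualifies.
Total: 140 + 1 = 141.

141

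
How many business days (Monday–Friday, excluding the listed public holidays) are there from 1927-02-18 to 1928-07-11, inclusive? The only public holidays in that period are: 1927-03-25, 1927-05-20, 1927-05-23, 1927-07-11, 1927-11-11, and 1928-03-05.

358 business days

1927-02-18 is a Friday.
That's 510 days from start to end, counting both.
510 = 7 × 72 + 6, so there are 72 full weeks plus 6 extra days.
Each full week contributes 5 weekdays (Mon–Fri): 72 × 5 = 360.
The 6 extra days are Friday, Saturday, Sunday, Monday, Tuesday, Wednesday — 4 of them qualify.
Total: 360 + 4 = 364.
Holidays: 1927-03-25 (Fri); 1927-05-20 (Fri); 1927-05-23 (Mon); 1927-07-11 (Mon); 1927-11-11 (Fri); 1928-03-05 (Mon).
All 6 holidays fall on weekdays, so subtract 6.
Business days: 364 − 6 = 358.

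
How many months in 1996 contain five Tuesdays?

A month has five Tuesdays exactly when Tuesday falls within its first (length − 28) days.
Jan: 31 days, starts Mon → 5 of Mon, Tue, Wed ✓
Feb: 29 days, starts Thu → 5 of Thu
Mar: 31 days, starts Fri → 5 of Fri, Sat, Sun
Apr: 30 days, starts Mon → 5 of Mon, Tue ✓
May: 31 days, starts Wed → 5 of Wed, Thu, Fri
Jun: 30 days, starts Sat → 5 of Sat, Sun
Jul: 31 days, starts Mon → 5 of Mon, Tue, Wed ✓
Aug: 31 days, starts Thu → 5 of Thu, Fri, Sat
Sep: 30 days, starts Sun → 5 of Sun, Mon
Oct: 31 days, starts Tue → 5 of Tue, Wed, Thu ✓
Nov: 30 days, starts Fri → 5 of Fri, Sat
Dec: 31 days, starts Sun → 5 of Sun, Mon, Tue ✓
Months with five Tuesdays: Jan, Apr, Jul, Oct, Dec.

5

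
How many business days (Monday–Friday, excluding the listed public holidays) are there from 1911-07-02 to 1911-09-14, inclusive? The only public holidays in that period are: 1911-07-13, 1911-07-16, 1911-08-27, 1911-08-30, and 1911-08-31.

51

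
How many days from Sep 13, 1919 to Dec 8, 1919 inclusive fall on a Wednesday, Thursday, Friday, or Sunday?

Sep 13, 1919 is a Saturday.
From Sep 13, 1919 to Dec 8, 1919 is 87 days inclusive.
87 = 7 × 12 + 3, so there are 12 full weeks plus 3 extra days.
Each full week contributes 4 days from the set (Wed, Thu, Fri, Sun): 12 × 4 = 48.
The 3 extra days are Saturday, Sunday, Monday — 1 of them qualifies.
Total: 48 + 1 = 49.

49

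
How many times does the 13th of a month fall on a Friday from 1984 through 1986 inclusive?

6

Friday-the-13ths by year:
1984: Jan, Apr, Jul
1985: Sep, Dec
1986: Jun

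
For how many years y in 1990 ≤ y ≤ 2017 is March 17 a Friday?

4

Day of week of March 17 in each year:
1990: Sat, 1991: Sun, 1992: Tue, 1993: Wed, 1994: Thu, 1995: Fri ✓, 1996: Sun, 1997: Mon, 1998: Tue, 1999: Wed, 2000: Fri ✓, 2001: Sat, 2002: Sun, 2003: Mon, 2004: Wed, 2005: Thu, 2006: Fri ✓, 2007: Sat, 2008: Mon, 2009: Tue, 2010: Wed, 2011: Thu, 2012: Sat, 2013: Sun, 2014: Mon, 2015: Tue, 2016: Thu, 2017: Fri ✓
Fridays: 1995, 2000, 2006, 2017.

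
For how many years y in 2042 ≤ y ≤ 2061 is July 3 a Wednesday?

Day of week of July 3 in each year:
2042: Thu, 2043: Fri, 2044: Sun, 2045: Mon, 2046: Tue, 2047: Wed ✓, 2048: Fri, 2049: Sat, 2050: Sun, 2051: Mon, 2052: Wed ✓, 2053: Thu, 2054: Fri, 2055: Sat, 2056: Mon, 2057: Tue, 2058: Wed ✓, 2059: Thu, 2060: Sat, 2061: Sun
Wednesdays: 2047, 2052, 2058.

3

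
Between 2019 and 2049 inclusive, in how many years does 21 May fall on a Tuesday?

Day of week of May 21 in each year:
2019: Tue ✓, 2020: Thu, 2021: Fri, 2022: Sat, 2023: Sun, 2024: Tue ✓, 2025: Wed, 2026: Thu, 2027: Fri, 2028: Sun, 2029: Mon, 2030: Tue ✓, 2031: Wed, 2032: Fri, 2033: Sat, 2034: Sun, 2035: Mon, 2036: Wed, 2037: Thu, 2038: Fri, 2039: Sat, 2040: Mon, 2041: Tue ✓, 2042: Wed, 2043: Thu, 2044: Sat, 2045: Sun, 2046: Mon, 2047: Tue ✓, 2048: Thu, 2049: Fri
Tuesdays: 2019, 2024, 2030, 2041, 2047.

5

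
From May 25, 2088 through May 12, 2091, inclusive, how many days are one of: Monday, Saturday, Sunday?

463

May 25, 2088 is a Tuesday.
The range spans 1083 days (inclusive of both endpoints).
1083 = 7 × 154 + 5, so there are 154 full weeks plus 5 extra days.
Each full week contributes 3 days from the set (Mon, Sat, Sun): 154 × 3 = 462.
The 5 extra days are Tuesday, Wednesday, Thursday, Friday, Saturday — 1 of them qualifies.
Total: 462 + 1 = 463.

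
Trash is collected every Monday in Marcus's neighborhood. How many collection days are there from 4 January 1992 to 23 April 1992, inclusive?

16

4 January 1992 is a Saturday.
The range spans 111 days (inclusive of both endpoints).
111 = 7 × 15 + 6, so there are 15 full weeks plus 6 extra days.
Each full week contributes one Monday: 15 so far.
The 6 extra days are Saturday, Sunday, Monday, Tuesday, Wednesday, Thursday — 1 of them qualifies.
Total: 15 + 1 = 16.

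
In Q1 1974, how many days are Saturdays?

13

Jan 1, 1974 is a Tuesday.
From Jan 1, 1974 to Mar 31, 1974 is 90 days inclusive.
90 = 7 × 12 + 6, so there are 12 full weeks plus 6 extra days.
Each full week contributes one Saturday: 12 so far.
The 6 extra days are Tuesday, Wednesday, Thursday, Friday, Saturday, Sunday — 1 of them qualifies.
Total: 12 + 1 = 13.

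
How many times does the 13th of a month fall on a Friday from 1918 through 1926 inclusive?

15

Friday-the-13ths by year:
1918: Sep, Dec
1919: Jun
1920: Feb, Aug
1921: May
1922: Jan, Oct
1923: Apr, Jul
1924: Jun
1925: Feb, Mar, Nov
1926: Aug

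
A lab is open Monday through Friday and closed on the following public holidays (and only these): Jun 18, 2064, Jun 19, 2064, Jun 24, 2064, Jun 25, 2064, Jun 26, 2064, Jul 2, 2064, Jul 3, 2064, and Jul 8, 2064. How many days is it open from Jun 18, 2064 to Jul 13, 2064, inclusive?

Jun 18, 2064 is a Wednesday.
That's 26 days from start to end, counting both.
26 = 7 × 3 + 5, so there are 3 full weeks plus 5 extra days.
Each full week contributes 5 weekdays (Mon–Fri): 3 × 5 = 15.
The 5 extra days are Wed, Thu, Fri, Sat, Sun — 3 of them qualify.
Total: 15 + 3 = 18.
Holidays: Jun 18, 2064 (Wed); Jun 19, 2064 (Thu); Jun 24, 2064 (Tue); Jun 25, 2064 (Wed); Jun 26, 2064 (Thu); Jul 2, 2064 (Wed); Jul 3, 2064 (Thu); Jul 8, 2064 (Tue).
All 8 holidays fall on weekdays, so subtract 8.
Business days: 18 − 8 = 10.

10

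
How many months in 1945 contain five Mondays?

A month has five Mondays exactly when Monday falls within its first (length − 28) days.
Jan: 31 days, starts Mon → 5 of Mon, Tue, Wed ✓
Feb: 28 days, starts Thu → 5 of (none)
Mar: 31 days, starts Thu → 5 of Thu, Fri, Sat
Apr: 30 days, starts Sun → 5 of Sun, Mon ✓
May: 31 days, starts Tue → 5 of Tue, Wed, Thu
Jun: 30 days, starts Fri → 5 of Fri, Sat
Jul: 31 days, starts Sun → 5 of Sun, Mon, Tue ✓
Aug: 31 days, starts Wed → 5 of Wed, Thu, Fri
Sep: 30 days, starts Sat → 5 of Sat, Sun
Oct: 31 days, starts Mon → 5 of Mon, Tue, Wed ✓
Nov: 30 days, starts Thu → 5 of Thu, Fri
Dec: 31 days, starts Sat → 5 of Sat, Sun, Mon ✓
Months with five Mondays: Jan, Apr, Jul, Oct, Dec.

5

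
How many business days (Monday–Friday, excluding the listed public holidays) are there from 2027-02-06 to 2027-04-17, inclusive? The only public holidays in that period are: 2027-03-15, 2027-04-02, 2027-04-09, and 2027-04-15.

2027-02-06 is a Saturday.
The range spans 71 days (inclusive of both endpoints).
71 = 7 × 10 + 1, so there are 10 full weeks plus 1 extra day.
Each full week contributes 5 weekdays (Mon–Fri): 10 × 5 = 50.
The 1 extra day is Sat — none qualify.
Total: 50 + 0 = 50.
Holidays: 2027-03-15 (Mon); 2027-04-02 (Fri); 2027-04-09 (Fri); 2027-04-15 (Thu).
All 4 holidays fall on weekdays, so subtract 4.
Business days: 50 − 4 = 46.

46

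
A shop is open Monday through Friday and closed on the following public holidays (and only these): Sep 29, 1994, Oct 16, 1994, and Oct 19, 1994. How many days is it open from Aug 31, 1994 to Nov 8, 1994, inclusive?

Aug 31, 1994 is a Wednesday.
The range spans 70 days (inclusive of both endpoints).
70 = 7 × 10, so the span is exactly 10 full weeks.
Each full week contributes 5 weekdays (Mon–Fri): 10 × 5 = 50.
Holidays: Sep 29, 1994 (Thu); Oct 16, 1994 (Sun); Oct 19, 1994 (Wed).
2 of the 3 holidays fall on weekdays; the rest are weekends and were already excluded.
Business days: 50 − 2 = 48.

48 working days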